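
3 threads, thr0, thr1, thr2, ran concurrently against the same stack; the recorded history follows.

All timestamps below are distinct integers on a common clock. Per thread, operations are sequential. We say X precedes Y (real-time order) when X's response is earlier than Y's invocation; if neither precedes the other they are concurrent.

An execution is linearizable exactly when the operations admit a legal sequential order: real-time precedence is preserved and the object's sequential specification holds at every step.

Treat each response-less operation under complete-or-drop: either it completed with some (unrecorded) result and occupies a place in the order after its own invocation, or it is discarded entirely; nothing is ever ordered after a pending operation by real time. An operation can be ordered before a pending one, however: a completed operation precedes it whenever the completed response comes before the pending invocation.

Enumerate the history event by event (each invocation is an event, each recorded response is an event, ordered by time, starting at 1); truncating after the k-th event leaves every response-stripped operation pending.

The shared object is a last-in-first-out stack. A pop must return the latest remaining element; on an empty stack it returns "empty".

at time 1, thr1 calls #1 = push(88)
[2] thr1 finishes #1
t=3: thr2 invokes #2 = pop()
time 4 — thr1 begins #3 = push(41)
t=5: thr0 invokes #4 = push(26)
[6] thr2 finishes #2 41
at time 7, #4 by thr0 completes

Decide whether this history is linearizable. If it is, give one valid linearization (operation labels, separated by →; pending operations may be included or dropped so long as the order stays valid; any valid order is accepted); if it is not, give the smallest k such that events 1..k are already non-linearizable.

after step 1 (#1 push(88)): stack <88>
after step 2 (#3 push(41) (pending, included)): stack <88,41>
after step 3 (#2 pop() → 41): stack <88>
after step 4 (#4 push(26)): stack <88,26>

linearizable — witness: #1 → #3 → #2 → #4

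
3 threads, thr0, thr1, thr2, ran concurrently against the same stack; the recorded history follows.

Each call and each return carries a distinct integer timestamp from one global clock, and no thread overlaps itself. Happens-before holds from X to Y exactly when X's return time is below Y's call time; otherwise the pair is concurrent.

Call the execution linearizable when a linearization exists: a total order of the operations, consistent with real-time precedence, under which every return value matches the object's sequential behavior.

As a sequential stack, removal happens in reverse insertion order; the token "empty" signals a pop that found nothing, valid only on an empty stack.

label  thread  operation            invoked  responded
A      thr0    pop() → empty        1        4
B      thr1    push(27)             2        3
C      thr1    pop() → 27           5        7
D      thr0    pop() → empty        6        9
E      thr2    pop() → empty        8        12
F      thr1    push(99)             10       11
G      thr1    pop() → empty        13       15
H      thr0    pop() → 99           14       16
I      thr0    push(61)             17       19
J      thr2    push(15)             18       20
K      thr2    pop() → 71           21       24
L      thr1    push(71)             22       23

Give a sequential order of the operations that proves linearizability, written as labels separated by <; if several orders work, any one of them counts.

A < B < C < D < E < F < H < G < I < J < L < K

1. A pop() → empty, leaving stack <>
2. B push(27), leaving stack <27>
3. C pop() → 27, leaving stack <>
4. D pop() → empty, leaving stack <>
5. E pop() → empty, leaving stack <>
6. F push(99), leaving stack <99>
7. H pop() → 99, leaving stack <>
8. G pop() → empty, leaving stack <>
9. I push(61), leaving stack <61>
10. J push(15), leaving stack <61,15>
11. L push(71), leaving stack <61,15,71>
12. K pop() → 71, leaving stack <61,15>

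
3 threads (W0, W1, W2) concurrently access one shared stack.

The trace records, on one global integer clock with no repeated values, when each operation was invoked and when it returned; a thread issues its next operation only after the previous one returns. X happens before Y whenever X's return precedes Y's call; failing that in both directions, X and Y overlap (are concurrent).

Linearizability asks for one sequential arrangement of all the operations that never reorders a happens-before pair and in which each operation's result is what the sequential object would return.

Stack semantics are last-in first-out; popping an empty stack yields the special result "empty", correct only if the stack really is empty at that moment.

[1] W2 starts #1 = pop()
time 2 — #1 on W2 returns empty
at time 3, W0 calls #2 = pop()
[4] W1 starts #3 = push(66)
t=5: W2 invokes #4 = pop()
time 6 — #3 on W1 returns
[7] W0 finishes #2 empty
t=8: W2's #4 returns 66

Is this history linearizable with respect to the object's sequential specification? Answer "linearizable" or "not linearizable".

linearizable

one valid linearization: #1, #2, #3, #4
after step 1 (#1 pop() → empty): stack <>
after step 2 (#2 pop() → empty): stack <>
after step 3 (#3 push(66)): stack <66>
after step 4 (#4 pop() → 66): stack <>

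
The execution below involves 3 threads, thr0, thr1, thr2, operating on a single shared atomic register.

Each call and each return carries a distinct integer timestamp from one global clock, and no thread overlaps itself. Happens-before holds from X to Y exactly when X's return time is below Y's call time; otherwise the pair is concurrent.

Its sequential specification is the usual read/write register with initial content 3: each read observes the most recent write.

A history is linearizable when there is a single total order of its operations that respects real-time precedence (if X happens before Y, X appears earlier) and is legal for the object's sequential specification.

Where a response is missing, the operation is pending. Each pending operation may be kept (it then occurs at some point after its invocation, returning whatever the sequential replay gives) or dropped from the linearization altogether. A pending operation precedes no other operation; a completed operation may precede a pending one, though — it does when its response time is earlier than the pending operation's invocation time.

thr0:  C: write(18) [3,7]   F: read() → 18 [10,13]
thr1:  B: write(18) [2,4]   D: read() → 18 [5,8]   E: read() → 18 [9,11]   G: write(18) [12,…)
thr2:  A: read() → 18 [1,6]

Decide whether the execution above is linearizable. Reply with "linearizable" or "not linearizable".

witness order: B, A, C, D, E, F
1. B write(18), leaving value 18
2. A read() → 18, leaving value 18
3. C write(18), leaving value 18
4. D read() → 18, leaving value 18
5. E read() → 18, leaving value 18
6. F read() → 18, leaving value 18

linearizable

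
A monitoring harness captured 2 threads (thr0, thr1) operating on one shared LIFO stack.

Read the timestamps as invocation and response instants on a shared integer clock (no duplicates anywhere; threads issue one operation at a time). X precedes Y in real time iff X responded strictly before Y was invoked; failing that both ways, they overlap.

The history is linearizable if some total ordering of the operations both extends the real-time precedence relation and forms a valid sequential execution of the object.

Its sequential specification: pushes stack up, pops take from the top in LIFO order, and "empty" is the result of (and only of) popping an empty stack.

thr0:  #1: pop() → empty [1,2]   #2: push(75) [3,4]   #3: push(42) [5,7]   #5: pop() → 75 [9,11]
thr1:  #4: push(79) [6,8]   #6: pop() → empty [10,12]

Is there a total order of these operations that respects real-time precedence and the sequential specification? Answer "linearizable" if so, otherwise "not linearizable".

the violation lands at event 11, #5's response at time 11: events 1..10 linearize, events 1..11 do not
5 completed operations, 2 real-time-consistent orders — every LIFO stack replay fails
no completion choice of the 1 pending operation (#6) rescues it — every subset was tried
e.g. #1, #2, #3, #4, #5 (pending dropped): illegal at step 5, since #5 pop() → 75 cannot apply there
e.g. #1, #2, #4, #3, #5 (pending dropped): illegal at step 5, since #5 pop() → 75 cannot apply there

not linearizable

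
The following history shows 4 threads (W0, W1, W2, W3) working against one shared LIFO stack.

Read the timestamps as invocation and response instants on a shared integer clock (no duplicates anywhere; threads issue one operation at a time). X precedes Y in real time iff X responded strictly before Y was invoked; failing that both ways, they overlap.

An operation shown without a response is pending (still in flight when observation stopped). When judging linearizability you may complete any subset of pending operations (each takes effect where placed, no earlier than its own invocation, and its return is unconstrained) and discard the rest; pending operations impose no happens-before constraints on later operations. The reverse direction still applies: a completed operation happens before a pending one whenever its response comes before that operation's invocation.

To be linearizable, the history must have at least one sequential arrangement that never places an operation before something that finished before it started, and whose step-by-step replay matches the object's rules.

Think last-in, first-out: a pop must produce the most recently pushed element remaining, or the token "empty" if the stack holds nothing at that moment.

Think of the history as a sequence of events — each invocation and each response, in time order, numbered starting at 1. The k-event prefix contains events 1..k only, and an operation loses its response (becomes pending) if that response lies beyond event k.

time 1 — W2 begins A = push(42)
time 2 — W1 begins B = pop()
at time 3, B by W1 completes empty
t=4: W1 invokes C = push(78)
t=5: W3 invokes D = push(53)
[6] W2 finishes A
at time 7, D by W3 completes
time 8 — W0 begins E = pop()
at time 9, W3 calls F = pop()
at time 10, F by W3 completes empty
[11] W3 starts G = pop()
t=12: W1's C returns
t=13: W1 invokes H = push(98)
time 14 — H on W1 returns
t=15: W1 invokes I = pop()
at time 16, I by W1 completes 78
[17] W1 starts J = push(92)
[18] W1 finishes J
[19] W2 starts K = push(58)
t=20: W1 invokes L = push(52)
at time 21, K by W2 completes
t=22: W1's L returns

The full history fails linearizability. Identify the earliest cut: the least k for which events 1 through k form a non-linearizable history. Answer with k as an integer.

10

a valid linearization of events 1..9 exists, for instance B, A, C, D:
1. B pop() → empty, leaving stack <>
2. A push(42), leaving stack <42>
3. C push(78) (pending, included), leaving stack <42,78>
4. D push(53), leaving stack <42,78,53>
once event 10 joins (F's response, time 10), exhaustive search finds no witness
every completion of the 2 pending operations (C, E) was checked; none linearizes
for example A, B, D, F (pending dropped) fails at step 2: B pop() → empty is not legal there
for example B, A, D, F (pending dropped) fails at step 4: F pop() → empty is not legal there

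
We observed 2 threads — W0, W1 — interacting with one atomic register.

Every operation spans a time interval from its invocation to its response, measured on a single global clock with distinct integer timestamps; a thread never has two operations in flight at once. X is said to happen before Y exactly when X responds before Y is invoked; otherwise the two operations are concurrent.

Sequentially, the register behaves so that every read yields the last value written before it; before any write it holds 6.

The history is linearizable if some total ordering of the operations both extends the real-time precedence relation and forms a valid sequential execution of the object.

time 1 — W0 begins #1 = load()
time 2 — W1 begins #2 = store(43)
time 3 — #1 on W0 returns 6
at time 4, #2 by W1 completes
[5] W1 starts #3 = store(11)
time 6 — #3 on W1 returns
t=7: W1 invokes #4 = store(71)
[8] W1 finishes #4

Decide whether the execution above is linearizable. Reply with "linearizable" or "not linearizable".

linearizable

one valid linearization: #1, #2, #3, #4
after step 1 (#1 load() → 6): value 6
after step 2 (#2 store(43)): value 43
after step 3 (#3 store(11)): value 11
after step 4 (#4 store(71)): value 71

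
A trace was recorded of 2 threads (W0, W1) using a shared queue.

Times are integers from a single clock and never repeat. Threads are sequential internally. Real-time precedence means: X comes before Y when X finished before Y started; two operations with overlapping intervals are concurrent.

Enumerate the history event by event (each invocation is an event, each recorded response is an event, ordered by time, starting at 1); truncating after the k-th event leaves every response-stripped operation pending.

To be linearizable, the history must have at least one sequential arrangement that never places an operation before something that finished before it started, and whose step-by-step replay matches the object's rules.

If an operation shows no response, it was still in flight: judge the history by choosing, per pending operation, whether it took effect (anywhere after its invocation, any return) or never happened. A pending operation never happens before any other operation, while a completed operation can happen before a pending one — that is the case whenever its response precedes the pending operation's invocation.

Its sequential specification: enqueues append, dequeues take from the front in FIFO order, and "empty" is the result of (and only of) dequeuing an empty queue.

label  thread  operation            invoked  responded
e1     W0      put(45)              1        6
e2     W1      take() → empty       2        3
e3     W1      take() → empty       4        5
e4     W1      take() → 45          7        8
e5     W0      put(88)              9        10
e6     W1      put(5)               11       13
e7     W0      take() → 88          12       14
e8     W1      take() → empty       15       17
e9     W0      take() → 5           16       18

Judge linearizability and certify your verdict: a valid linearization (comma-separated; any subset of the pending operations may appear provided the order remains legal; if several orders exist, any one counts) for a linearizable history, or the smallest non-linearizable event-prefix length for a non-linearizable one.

linearizable — witness: e2, e3, e1, e4, e5, e6, e7, e9, e8

step 1: e2 take() → empty — queue <>
step 2: e3 take() → empty — queue <>
step 3: e1 put(45) — queue <45>
step 4: e4 take() → 45 — queue <>
step 5: e5 put(88) — queue <88>
step 6: e6 put(5) — queue <88,5>
step 7: e7 take() → 88 — queue <5>
step 8: e9 take() → 5 — queue <>
step 9: e8 take() → empty — queue <>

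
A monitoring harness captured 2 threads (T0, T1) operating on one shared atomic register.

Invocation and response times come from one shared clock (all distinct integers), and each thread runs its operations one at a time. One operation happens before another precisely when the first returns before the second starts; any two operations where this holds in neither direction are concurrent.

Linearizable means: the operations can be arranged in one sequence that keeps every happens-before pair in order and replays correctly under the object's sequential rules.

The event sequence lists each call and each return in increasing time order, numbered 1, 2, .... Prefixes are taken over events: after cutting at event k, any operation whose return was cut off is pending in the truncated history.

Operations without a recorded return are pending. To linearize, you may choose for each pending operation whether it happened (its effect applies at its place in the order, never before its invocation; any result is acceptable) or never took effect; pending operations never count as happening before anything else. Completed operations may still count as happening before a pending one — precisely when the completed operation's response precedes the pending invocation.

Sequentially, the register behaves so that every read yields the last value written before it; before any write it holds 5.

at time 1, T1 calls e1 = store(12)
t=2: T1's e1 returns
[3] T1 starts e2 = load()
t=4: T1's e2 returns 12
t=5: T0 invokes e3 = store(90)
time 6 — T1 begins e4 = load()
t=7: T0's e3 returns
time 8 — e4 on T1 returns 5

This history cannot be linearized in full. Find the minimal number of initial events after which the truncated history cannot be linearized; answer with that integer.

8

events 1..7 are linearizable, e.g. via e1, e2, e3:
1. e1 store(12), leaving value 12
2. e2 load() → 12, leaving value 12
3. e3 store(90), leaving value 90
event 8 — e4's response, time 8 — after it, nothing linearizes
sample order e1, e2, e3, e4 stalls at step 4 — e4 load() → 5 has no legal effect
sample order e1, e2, e4, e3 stalls at step 3 — e4 load() → 5 has no legal effect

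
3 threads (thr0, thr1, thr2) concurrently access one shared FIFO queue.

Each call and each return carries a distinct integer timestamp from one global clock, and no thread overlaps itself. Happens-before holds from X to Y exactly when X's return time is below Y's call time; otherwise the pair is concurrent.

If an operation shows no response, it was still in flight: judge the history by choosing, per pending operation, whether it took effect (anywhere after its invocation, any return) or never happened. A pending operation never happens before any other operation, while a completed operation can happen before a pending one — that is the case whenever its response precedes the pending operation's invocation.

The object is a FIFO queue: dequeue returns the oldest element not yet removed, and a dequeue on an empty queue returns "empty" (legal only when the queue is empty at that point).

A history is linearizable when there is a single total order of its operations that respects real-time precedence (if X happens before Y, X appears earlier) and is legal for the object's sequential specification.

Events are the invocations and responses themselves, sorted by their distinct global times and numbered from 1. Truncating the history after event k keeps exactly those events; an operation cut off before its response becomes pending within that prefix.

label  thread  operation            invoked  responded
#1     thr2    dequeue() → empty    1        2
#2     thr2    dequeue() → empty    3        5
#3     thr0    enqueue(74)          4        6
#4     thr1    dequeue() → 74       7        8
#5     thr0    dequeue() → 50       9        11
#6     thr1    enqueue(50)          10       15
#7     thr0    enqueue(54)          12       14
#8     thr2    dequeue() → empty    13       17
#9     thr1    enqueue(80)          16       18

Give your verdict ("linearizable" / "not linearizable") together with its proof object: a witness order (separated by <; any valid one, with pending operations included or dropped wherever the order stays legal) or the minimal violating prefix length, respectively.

linearizable — witness: #1 < #2 < #3 < #4 < #6 < #5 < #8 < #7 < #9

1. #1 dequeue() → empty, leaving queue <>
2. #2 dequeue() → empty, leaving queue <>
3. #3 enqueue(74), leaving queue <74>
4. #4 dequeue() → 74, leaving queue <>
5. #6 enqueue(50), leaving queue <50>
6. #5 dequeue() → 50, leaving queue <>
7. #8 dequeue() → empty, leaving queue <>
8. #7 enqueue(54), leaving queue <54>
9. #9 enqueue(80), leaving queue <54,80>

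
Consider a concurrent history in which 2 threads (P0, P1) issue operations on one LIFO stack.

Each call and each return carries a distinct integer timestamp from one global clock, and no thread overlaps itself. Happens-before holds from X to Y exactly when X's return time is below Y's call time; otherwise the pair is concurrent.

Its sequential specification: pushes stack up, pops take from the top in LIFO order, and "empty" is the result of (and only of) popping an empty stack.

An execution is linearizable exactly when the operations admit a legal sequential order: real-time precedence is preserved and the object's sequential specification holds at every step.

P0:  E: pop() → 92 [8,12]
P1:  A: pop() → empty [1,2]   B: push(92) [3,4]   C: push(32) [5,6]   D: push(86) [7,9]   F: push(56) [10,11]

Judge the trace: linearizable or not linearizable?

the violation lands at event 12, E's response at time 12: events 1..11 linearize, events 1..12 do not
all 3 real-time-respecting orders fail — 6 completed LIFO stack operations, no legal replay
take A, B, C, D, E, F: step 5 already fails, because E pop() → 92 cannot occur there
take A, B, C, D, F, E: step 6 already fails, because E pop() → 92 cannot occur there

not linearizable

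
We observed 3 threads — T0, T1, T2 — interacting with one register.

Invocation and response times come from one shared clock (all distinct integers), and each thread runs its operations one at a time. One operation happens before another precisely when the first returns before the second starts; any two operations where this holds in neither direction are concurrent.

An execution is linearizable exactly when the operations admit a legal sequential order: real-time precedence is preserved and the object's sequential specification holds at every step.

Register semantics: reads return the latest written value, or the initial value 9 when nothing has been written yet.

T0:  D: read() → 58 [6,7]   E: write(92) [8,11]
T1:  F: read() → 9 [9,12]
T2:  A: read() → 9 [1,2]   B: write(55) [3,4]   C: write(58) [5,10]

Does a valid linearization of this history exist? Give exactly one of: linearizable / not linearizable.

not linearizable

cut after 11 events: linearizable; cut after 12 events (F responds, time 12): not linearizable
no legal order exists: 8 real-time-consistent candidates over 6 completed register operations, all rejected
take A, B, C, D, E, F: step 6 already fails, because F read() → 9 cannot occur there
take A, B, C, D, F, E: step 5 already fails, because F read() → 9 cannot occur there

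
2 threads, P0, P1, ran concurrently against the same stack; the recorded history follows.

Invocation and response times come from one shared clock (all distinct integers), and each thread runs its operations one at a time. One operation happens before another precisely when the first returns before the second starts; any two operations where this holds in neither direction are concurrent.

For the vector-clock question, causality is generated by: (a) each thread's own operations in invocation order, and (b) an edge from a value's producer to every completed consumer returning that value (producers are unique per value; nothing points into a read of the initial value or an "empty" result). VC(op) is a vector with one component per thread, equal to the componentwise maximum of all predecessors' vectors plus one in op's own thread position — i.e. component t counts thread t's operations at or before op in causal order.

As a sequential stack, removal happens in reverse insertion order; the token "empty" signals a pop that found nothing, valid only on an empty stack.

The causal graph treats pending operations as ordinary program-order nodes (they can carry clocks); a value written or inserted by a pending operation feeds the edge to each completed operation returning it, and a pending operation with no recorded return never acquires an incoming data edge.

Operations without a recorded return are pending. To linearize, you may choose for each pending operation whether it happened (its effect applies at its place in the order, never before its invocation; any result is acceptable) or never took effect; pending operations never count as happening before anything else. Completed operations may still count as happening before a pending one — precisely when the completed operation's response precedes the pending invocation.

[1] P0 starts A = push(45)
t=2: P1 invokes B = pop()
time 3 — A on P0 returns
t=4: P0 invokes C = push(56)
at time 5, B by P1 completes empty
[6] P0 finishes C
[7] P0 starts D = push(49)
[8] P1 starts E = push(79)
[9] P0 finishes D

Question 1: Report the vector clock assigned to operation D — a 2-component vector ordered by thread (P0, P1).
Answer: (3, 0)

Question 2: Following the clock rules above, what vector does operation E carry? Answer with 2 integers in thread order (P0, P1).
Answer: (0, 2)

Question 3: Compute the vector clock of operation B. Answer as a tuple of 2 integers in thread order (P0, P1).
Answer: (0, 1)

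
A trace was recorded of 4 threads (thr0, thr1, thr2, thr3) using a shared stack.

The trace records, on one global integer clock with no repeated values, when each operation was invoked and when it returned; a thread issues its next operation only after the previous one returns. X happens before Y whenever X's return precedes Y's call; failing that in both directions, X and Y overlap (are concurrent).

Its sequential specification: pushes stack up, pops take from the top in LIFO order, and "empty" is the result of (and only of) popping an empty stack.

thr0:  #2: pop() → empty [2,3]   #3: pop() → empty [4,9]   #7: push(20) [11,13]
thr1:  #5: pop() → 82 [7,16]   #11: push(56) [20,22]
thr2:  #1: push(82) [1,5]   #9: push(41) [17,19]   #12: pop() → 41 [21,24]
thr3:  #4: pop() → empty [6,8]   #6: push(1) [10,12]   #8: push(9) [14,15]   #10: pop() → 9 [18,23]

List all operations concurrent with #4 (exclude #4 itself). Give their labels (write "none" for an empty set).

#3, #5

#4 spans [6,8]; an op avoiding the whole window 6..8 is ordered, any other is concurrent
#1 [1,5]: before
#2 [2,3]: before
#3 [4,9]: concurrent
#5 [7,16]: concurrent
#6 [10,12]: after
#7 [11,13]: after
#8 [14,15]: after
#9 [17,19]: after
#10 [18,23]: after
#11 [20,22]: after
#12 [21,24]: after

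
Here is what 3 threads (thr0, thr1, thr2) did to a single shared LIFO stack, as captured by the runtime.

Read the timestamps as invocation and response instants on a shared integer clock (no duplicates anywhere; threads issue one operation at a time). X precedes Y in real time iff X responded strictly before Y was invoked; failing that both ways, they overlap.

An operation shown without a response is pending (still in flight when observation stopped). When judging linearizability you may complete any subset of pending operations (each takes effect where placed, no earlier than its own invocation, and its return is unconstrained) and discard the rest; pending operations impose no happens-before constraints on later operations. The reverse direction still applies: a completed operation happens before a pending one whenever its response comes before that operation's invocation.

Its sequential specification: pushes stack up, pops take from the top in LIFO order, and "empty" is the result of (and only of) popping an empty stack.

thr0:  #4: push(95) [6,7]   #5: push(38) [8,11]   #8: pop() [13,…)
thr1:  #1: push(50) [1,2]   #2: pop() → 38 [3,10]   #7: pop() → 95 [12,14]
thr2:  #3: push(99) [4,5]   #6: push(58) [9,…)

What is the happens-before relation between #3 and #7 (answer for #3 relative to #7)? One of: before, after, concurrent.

before

#3 spans [4,5], #7 spans [12,14]
resp(#3)=5 < inv(#7)=12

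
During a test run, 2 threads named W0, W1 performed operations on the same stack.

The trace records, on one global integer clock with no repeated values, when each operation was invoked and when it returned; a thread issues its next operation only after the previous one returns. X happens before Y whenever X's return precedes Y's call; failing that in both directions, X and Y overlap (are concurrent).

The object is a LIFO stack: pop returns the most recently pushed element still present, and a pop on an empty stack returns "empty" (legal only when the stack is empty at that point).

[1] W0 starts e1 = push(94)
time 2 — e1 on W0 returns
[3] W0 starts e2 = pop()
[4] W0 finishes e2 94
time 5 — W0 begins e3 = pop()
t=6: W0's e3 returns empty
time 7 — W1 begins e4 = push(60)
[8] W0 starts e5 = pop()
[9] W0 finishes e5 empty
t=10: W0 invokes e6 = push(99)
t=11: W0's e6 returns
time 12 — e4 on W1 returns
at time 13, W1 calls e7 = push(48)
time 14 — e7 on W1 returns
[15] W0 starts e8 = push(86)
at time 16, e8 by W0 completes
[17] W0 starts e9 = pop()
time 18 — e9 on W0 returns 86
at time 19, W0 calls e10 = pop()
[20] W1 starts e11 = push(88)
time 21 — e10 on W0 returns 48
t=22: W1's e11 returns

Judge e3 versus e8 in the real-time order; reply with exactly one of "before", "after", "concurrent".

before

e3 spans [5,6], e8 spans [15,16]
resp(e3)=6 < inv(e8)=15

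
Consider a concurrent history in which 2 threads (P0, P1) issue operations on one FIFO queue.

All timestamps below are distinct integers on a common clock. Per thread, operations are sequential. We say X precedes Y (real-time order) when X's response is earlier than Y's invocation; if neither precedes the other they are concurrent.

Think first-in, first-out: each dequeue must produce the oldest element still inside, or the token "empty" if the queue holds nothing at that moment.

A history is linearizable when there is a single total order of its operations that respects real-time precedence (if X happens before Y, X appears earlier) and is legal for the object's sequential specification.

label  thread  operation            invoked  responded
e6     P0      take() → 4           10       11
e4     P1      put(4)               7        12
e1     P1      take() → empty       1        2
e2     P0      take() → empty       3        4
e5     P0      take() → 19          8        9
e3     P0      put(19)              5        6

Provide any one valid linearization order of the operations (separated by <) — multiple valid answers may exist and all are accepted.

after step 1 (e1 take() → empty): queue <>
after step 2 (e2 take() → empty): queue <>
after step 3 (e3 put(19)): queue <19>
after step 4 (e4 put(4)): queue <19,4>
after step 5 (e5 take() → 19): queue <4>
after step 6 (e6 take() → 4): queue <>

e1 < e2 < e3 < e4 < e5 < e6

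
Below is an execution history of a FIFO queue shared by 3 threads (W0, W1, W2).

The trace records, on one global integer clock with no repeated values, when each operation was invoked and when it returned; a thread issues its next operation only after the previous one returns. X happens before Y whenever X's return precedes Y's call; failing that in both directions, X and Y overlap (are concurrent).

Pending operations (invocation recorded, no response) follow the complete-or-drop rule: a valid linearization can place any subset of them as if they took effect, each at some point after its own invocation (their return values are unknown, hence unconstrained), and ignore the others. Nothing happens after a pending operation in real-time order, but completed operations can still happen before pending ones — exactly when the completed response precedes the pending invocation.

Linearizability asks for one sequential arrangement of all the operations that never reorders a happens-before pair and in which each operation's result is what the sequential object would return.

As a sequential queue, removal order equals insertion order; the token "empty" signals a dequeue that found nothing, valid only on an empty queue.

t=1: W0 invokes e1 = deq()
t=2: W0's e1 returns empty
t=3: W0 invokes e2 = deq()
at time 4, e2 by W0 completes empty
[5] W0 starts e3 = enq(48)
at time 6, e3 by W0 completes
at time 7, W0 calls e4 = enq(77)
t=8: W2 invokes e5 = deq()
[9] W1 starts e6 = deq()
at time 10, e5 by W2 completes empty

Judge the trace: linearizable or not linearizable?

linearizable

witness order: e1, e2, e3, e6, e5
after step 1 (e1 deq() → empty): queue <>
after step 2 (e2 deq() → empty): queue <>
after step 3 (e3 enq(48)): queue <48>
after step 4 (e6 deq() (pending, included)): queue <>
after step 5 (e5 deq() → empty): queue <>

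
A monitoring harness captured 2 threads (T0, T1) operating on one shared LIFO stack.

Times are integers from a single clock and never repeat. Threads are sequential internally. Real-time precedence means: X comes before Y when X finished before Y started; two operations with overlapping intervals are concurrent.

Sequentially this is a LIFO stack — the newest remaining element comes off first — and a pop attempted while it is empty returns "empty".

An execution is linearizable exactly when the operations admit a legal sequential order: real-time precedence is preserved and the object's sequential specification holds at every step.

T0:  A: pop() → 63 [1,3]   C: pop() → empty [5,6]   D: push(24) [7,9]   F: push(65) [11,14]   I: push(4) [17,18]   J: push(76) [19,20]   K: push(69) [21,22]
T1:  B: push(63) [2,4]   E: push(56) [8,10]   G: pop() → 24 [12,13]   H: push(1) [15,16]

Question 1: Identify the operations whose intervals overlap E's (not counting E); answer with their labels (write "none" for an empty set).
E runs from 8 to 10; window-overlapping ops are concurrent
A [1,3]: before
B [2,4]: before
C [5,6]: before
D [7,9]: concurrent
F [11,14]: after
G [12,13]: after
H [15,16]: after
I [17,18]: after
J [19,20]: after
K [21,22]: after

D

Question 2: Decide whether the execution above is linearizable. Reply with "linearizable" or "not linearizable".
one valid linearization: B, A, C, E, D, G, F, H, I, J, K
after step 1 (B push(63)): stack <63>
after step 2 (A pop() → 63): stack <>
after step 3 (C pop() → empty): stack <>
after step 4 (E push(56)): stack <56>
after step 5 (D push(24)): stack <56,24>
after step 6 (G pop() → 24): stack <56>
after step 7 (F push(65)): stack <56,65>
after step 8 (H push(1)): stack <56,65,1>
after step 9 (I push(4)): stack <56,65,1,4>
after step 10 (J push(76)): stack <56,65,1,4,76>
after step 11 (K push(69)): stack <56,65,1,4,76,69>

linearizable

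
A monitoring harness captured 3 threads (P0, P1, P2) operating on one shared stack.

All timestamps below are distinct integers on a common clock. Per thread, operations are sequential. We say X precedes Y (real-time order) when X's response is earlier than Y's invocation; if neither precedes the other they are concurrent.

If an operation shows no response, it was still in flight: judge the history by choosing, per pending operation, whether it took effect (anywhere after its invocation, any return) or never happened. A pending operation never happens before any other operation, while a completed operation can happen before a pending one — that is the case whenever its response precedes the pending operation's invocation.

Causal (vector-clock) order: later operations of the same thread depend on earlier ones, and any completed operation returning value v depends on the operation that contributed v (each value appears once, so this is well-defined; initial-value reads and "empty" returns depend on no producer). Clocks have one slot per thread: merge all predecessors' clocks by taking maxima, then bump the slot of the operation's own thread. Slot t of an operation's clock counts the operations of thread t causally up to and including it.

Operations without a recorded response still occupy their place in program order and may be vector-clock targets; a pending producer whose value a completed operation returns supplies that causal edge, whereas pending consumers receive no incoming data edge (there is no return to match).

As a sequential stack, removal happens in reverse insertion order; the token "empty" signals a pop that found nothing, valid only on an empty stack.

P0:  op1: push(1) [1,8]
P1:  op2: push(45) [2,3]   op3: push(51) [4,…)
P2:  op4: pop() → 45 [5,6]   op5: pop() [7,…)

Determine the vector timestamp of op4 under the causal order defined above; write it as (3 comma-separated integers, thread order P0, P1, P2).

(0, 1, 1)

VC(op2, invoked at 2): no causal predecessors; +1 on P1 → (0, 1, 0)
VC(op1, invoked at 1): no causal predecessors; +1 on P0 → (1, 0, 0)
invoked at 5, op4 merges VC(op2)=(0, 1, 0) and bumps P2's slot → (0, 1, 1)
invoked at 4, op3 merges VC(op2)=(0, 1, 0) and bumps P1's slot → (0, 2, 0)
invoked at 7, op5 merges VC(op4)=(0, 1, 1) and bumps P2's slot → (0, 1, 2)
target: VC(op4) = (0, 1, 1)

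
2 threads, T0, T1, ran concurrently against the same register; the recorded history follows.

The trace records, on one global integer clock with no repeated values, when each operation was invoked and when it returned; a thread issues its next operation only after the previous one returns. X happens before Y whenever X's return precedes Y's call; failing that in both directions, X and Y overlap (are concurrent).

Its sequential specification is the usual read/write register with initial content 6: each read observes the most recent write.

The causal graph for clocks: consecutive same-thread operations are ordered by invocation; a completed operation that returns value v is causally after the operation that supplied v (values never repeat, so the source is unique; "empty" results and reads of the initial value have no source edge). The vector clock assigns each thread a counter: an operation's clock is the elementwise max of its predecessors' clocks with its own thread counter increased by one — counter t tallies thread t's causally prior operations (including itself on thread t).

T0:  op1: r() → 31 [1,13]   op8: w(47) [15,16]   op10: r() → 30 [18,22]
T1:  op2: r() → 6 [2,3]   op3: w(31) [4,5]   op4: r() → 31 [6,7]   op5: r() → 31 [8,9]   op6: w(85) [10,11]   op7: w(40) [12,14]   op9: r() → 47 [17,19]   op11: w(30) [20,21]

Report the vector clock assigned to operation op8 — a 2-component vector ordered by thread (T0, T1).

invoked at 2, op2 has no predecessors; its own T1 bump gives (0, 1)
op3 (invocation 4): componentwise max over VC(op2)=(0, 1), +1 at T1, giving (0, 2)
op4 (invocation 6): componentwise max over VC(op3)=(0, 2), +1 at T1, giving (0, 3)
op1 (invocation 1): componentwise max over VC(op3)=(0, 2), +1 at T0, giving (1, 2)
op5 (invocation 8): componentwise max over VC(op3)=(0, 2), VC(op4)=(0, 3), +1 at T1, giving (0, 4)
op8 (invocation 15): componentwise max over VC(op1)=(1, 2), +1 at T0, giving (2, 2)
op6 (invocation 10): componentwise max over VC(op5)=(0, 4), +1 at T1, giving (0, 5)
op7 (invocation 12): componentwise max over VC(op6)=(0, 5), +1 at T1, giving (0, 6)
op9 (invocation 17): componentwise max over VC(op7)=(0, 6), VC(op8)=(2, 2), +1 at T1, giving (2, 7)
op11 (invocation 20): componentwise max over VC(op9)=(2, 7), +1 at T1, giving (2, 8)
op10 (invocation 18): componentwise max over VC(op8)=(2, 2), VC(op11)=(2, 8), +1 at T0, giving (3, 8)
target: VC(op8) = (2, 2)

(2, 2)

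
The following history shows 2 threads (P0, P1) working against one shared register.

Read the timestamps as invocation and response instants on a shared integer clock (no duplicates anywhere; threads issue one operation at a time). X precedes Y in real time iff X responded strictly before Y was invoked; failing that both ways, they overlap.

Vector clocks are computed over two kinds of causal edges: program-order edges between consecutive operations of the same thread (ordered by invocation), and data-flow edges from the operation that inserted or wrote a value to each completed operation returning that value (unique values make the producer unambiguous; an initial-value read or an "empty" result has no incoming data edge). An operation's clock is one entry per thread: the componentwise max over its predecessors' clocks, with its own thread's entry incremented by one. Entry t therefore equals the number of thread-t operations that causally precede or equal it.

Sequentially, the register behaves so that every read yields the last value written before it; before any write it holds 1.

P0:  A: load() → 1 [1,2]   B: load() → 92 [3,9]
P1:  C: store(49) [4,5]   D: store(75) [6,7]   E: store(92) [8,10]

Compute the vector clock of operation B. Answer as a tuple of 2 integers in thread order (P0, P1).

(2, 3)

C (invocation 4): nothing precedes it; P1's component alone gives (0, 1)
A (invocation 1): nothing precedes it; P0's component alone gives (1, 0)
D (invocation 6): componentwise max over VC(C)=(0, 1), +1 at P1, giving (0, 2)
E (invocation 8): componentwise max over VC(D)=(0, 2), +1 at P1, giving (0, 3)
B (invocation 3): componentwise max over VC(A)=(1, 0), VC(E)=(0, 3), +1 at P0, giving (2, 3)
target: VC(B) = (2, 3)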